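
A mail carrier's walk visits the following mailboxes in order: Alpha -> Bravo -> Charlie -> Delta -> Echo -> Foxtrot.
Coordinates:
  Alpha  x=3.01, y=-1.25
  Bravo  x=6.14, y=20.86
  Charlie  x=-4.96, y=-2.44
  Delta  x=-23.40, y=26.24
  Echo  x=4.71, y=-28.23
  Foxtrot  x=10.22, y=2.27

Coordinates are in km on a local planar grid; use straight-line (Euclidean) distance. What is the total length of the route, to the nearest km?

175 km

Leg distances:
Alpha→Bravo: 22.3 km  (cumulative 22.3 km)
Bravo→Charlie: 25.8 km  (cumulative 48.1 km)
Charlie→Delta: 34.1 km  (cumulative 82.2 km)
Delta→Echo: 61.3 km  (cumulative 143.5 km)
Echo→Foxtrot: 31.0 km  (cumulative 174.5 km)
Total route length ≈ 175 km.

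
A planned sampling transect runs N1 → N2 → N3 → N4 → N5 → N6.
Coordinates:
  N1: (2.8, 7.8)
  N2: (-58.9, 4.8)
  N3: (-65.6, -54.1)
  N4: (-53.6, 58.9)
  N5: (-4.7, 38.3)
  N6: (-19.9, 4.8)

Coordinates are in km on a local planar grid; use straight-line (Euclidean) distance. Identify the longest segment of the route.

Leg distances:
N1→N2: 61.8 km
N2→N3: 59.3 km
N3→N4: 113.6 km
N4→N5: 53.1 km
N5→N6: 36.8 km
The longest leg is N3–N4 at 113.6 km.

N3–N4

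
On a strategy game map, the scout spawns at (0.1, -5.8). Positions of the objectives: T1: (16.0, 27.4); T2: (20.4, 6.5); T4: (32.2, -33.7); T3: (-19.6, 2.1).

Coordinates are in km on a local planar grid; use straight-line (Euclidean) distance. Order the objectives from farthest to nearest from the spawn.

T4, T1, T2, T3

Distance from the spawn at (0.1, -5.8) to each:
T4 (32.2, -33.7): 42.5 km
T1 (16.0, 27.4): 36.8 km
T2 (20.4, 6.5): 23.7 km
T3 (-19.6, 2.1): 21.2 km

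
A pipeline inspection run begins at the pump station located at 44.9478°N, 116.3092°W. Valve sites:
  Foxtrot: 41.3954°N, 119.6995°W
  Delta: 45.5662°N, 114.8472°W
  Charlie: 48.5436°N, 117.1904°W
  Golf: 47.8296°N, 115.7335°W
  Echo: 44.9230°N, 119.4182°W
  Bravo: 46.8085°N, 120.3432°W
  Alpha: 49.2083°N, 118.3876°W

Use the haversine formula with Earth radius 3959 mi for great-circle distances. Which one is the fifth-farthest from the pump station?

Distances from the pump station (44.9478°N, 116.3092°W):
Alpha: 310.2 mi
Foxtrot: 299.0 mi
Charlie: 251.9 mi
Bravo: 232.7 mi
Golf: 201.0 mi
Echo: 152.1 mi
Delta: 83.0 mi
The fifth-farthest is Golf at 201.0 mi.

Golf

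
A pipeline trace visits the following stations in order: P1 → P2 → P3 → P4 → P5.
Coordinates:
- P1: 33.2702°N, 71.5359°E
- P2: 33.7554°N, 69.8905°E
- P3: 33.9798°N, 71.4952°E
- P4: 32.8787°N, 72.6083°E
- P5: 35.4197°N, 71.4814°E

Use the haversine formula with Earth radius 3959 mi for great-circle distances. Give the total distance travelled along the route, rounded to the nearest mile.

Leg distances:
P1→P2: 100.5 mi  (cumulative 100.5 mi)
P2→P3: 93.4 mi  (cumulative 193.9 mi)
P3→P4: 99.5 mi  (cumulative 293.5 mi)
P4→P5: 187.0 mi  (cumulative 480.5 mi)
Total route length ≈ 480 mi.

480 mi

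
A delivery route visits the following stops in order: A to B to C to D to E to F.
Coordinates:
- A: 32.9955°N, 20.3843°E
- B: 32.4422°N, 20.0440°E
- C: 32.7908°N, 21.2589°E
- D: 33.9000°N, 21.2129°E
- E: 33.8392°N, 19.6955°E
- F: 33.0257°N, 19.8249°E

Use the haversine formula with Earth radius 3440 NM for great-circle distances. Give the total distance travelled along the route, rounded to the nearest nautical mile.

294 NM

Leg distances:
A→B: 37.4 NM  (cumulative 37.4 NM)
B→C: 64.9 NM  (cumulative 102.3 NM)
C→D: 66.6 NM  (cumulative 168.9 NM)
D→E: 75.7 NM  (cumulative 244.7 NM)
E→F: 49.3 NM  (cumulative 293.9 NM)
Total route length ≈ 294 NM.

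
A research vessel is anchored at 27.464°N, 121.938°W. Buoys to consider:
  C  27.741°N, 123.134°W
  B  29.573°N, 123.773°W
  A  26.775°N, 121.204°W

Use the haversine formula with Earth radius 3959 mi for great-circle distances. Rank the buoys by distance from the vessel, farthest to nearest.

Distances from the vessel:
B 29.573°N, 123.773°W: 183.4 mi
C 27.741°N, 123.134°W: 75.7 mi
A 26.775°N, 121.204°W: 65.6 mi

B, C, A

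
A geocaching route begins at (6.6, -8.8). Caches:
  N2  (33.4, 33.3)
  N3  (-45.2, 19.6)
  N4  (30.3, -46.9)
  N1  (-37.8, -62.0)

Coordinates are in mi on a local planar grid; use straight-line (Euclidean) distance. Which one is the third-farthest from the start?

N2

Distance to each, sorted:
N1: 69.3 mi
N3: 59.1 mi
N2: 49.9 mi
N4: 44.9 mi
The third-farthest is N2 at 49.9 mi.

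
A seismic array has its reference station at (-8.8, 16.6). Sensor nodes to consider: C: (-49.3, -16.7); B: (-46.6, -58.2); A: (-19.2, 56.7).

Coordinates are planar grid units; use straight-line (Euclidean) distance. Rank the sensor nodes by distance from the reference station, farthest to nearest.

B, C, A

Distance from the reference station at (-8.8, 16.6) to each:
B (-46.6, -58.2): 83.8
C (-49.3, -16.7): 52.4
A (-19.2, 56.7): 41.4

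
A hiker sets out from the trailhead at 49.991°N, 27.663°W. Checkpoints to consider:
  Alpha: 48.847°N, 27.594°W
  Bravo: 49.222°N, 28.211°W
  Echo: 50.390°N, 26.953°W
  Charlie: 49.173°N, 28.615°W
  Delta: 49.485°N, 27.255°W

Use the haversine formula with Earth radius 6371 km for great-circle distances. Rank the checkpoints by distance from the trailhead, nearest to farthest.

Distances from the trailhead:
Delta 49.485°N, 27.255°W: 63.4 km
Echo 50.390°N, 26.953°W: 67.3 km
Bravo 49.222°N, 28.211°W: 94.2 km
Charlie 49.173°N, 28.615°W: 113.9 km
Alpha 48.847°N, 27.594°W: 127.3 km

Delta, Echo, Bravo, Charlie, Alpha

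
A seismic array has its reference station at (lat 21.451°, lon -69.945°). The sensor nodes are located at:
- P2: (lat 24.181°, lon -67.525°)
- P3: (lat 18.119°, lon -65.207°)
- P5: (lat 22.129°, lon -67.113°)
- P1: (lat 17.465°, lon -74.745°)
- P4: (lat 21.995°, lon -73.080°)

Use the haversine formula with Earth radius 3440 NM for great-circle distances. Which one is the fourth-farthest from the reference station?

P4

Distance to each, sorted:
P1: 362.0 NM
P3: 334.1 NM
P2: 211.7 NM
P4: 177.9 NM
P5: 163.0 NM
The fourth-farthest is P4 at 177.9 NM.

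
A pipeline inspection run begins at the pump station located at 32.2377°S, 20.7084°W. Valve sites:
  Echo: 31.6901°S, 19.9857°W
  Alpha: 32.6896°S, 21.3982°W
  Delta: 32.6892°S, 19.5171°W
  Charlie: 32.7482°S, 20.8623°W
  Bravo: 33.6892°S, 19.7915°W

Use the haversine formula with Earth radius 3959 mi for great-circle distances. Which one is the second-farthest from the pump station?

Distances from the pump station (32.2377°S, 20.7084°W):
Bravo: 113.5 mi
Delta: 76.1 mi
Echo: 56.8 mi
Alpha: 50.9 mi
Charlie: 36.4 mi
The second-farthest is Delta at 76.1 mi.

Delta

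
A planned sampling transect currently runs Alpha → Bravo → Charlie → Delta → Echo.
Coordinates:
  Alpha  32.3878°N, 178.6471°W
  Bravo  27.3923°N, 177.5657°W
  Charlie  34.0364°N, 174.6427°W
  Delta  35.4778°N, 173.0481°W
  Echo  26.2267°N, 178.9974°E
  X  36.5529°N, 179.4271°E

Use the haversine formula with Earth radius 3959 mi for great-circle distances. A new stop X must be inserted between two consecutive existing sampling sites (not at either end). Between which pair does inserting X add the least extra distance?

Added distance for inserting X between each consecutive pair:
Alpha–Bravo: 613.7 mi
Bravo–Charlie: 543.0 mi
Charlie–Delta: 669.2 mi
Delta–Echo: 347.1 mi
Smallest added distance is 347.1 mi, inserting between Delta and Echo.

between Delta and Echo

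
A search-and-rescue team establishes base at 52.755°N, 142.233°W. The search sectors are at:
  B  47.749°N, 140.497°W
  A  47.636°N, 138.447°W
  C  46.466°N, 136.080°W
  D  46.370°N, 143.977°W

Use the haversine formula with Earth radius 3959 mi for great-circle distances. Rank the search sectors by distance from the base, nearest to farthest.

B, A, D, C

Distance from the base at 52.755°N, 142.233°W to each:
B 47.749°N, 140.497°W: 354.3 mi
A 47.636°N, 138.447°W: 391.2 mi
D 46.370°N, 143.977°W: 448.0 mi
C 46.466°N, 136.080°W: 514.1 mi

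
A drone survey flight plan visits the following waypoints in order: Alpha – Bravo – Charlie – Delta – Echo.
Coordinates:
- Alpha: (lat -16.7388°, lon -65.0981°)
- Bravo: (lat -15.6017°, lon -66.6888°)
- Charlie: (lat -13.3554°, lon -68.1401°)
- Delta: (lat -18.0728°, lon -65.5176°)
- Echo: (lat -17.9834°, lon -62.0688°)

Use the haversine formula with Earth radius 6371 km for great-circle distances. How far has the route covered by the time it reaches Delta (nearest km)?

Leg distances:
Alpha→Bravo: 211.8 km  (cumulative 211.8 km)
Bravo→Charlie: 294.6 km  (cumulative 506.4 km)
Charlie→Delta: 594.9 km  (cumulative 1101.3 km)
Cumulative distance at Delta ≈ 1101 km.

1101 km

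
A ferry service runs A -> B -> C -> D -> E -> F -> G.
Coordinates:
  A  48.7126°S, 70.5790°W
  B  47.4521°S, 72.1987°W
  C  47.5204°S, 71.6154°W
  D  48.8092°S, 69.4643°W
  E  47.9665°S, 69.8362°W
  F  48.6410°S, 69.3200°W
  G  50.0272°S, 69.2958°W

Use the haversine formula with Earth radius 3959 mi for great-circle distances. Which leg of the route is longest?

C–D

Leg distances:
A→B: 114.8 mi
B→C: 27.6 mi
C→D: 133.3 mi
D→E: 60.7 mi
E→F: 52.3 mi
F→G: 95.8 mi
The longest leg is C–D at 133.3 mi.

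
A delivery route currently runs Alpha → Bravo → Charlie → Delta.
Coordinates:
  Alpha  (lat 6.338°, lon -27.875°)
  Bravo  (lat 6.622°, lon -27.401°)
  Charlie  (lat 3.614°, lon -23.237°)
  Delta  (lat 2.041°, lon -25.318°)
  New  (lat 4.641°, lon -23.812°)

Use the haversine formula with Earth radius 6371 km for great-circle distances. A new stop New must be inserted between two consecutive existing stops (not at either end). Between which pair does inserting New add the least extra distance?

between Bravo and Charlie

Added distance for inserting New between each consecutive pair:
Alpha–Bravo: 880.7 km
Bravo–Charlie: 15.3 km
Charlie–Delta: 174.9 km
Smallest added distance is 15.3 km, inserting between Bravo and Charlie.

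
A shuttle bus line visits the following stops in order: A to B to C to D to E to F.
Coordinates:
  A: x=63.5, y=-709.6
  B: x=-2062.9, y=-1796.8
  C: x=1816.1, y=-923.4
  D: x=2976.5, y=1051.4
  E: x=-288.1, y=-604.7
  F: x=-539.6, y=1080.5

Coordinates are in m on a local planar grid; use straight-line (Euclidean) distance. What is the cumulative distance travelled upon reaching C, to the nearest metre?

6364 m

Leg distances:
A→B: 2388.2 m  (cumulative 2388.2 m)
B→C: 3976.1 m  (cumulative 6364.3 m)
Cumulative distance at C ≈ 6364 m.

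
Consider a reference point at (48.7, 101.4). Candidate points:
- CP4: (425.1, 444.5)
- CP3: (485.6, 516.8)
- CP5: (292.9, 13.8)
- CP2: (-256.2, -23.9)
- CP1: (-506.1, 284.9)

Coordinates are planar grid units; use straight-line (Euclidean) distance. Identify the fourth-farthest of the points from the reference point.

Distance to each, sorted:
CP3: 602.9
CP1: 584.4
CP4: 509.3
CP2: 329.6
CP5: 259.4
The fourth-farthest is CP2 at 329.6.

CP2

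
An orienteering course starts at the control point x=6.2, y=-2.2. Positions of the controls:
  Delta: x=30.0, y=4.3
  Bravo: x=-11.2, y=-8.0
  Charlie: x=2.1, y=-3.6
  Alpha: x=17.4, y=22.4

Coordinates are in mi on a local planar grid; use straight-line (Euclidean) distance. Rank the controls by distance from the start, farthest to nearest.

Computing each straight-line distance from x=6.2, y=-2.2:
Alpha x=17.4, y=22.4: 27.0 mi
Delta x=30.0, y=4.3: 24.7 mi
Bravo x=-11.2, y=-8.0: 18.3 mi
Charlie x=2.1, y=-3.6: 4.3 mi

Alpha, Delta, Bravo, Charlie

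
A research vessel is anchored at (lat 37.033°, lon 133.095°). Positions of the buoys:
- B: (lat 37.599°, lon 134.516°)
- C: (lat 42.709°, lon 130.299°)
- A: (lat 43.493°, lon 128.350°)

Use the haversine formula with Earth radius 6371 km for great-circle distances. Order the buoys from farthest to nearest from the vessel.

Distances from the vessel:
A (lat 43.493°, lon 128.350°): 823.1 km
C (lat 42.709°, lon 130.299°): 674.6 km
B (lat 37.599°, lon 134.516°): 140.5 km

A, C, B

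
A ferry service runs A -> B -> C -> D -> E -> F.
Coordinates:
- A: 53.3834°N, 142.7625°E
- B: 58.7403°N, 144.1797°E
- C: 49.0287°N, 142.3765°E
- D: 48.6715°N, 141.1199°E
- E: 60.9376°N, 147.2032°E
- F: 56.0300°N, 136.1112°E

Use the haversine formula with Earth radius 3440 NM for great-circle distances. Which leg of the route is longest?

Leg distances:
A→B: 325.1 NM
B→C: 586.5 NM
C→D: 54.1 NM
D→E: 765.1 NM
E→F: 455.0 NM
The longest leg is D–E at 765.1 NM.

D–E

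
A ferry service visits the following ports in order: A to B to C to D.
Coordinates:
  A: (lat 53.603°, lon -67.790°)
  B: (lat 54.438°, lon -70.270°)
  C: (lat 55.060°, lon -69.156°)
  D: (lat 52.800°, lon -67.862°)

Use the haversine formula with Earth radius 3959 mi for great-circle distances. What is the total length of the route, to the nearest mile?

Leg distances:
A→B: 116.0 mi  (cumulative 116.0 mi)
B→C: 61.8 mi  (cumulative 177.8 mi)
C→D: 164.8 mi  (cumulative 342.6 mi)
Total route length ≈ 343 mi.

343 mi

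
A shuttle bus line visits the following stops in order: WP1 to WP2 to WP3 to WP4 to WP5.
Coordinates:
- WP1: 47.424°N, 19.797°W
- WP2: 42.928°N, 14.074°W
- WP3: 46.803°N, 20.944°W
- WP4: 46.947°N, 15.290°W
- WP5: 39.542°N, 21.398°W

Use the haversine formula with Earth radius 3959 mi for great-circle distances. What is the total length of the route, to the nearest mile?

1711 mi

Leg distances:
WP1→WP2: 417.2 mi  (cumulative 417.2 mi)
WP2→WP3: 429.7 mi  (cumulative 846.9 mi)
WP3→WP4: 267.2 mi  (cumulative 1114.1 mi)
WP4→WP5: 596.5 mi  (cumulative 1710.6 mi)
Total route length ≈ 1711 mi.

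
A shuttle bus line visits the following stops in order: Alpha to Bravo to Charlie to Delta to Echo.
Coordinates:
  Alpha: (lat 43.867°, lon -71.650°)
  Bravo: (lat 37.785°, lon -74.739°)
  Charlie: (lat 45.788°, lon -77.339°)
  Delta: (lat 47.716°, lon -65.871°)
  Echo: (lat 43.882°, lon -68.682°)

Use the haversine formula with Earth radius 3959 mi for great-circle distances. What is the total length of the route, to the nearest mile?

Leg distances:
Alpha→Bravo: 450.1 mi  (cumulative 450.1 mi)
Bravo→Charlie: 568.9 mi  (cumulative 1019.0 mi)
Charlie→Delta: 558.5 mi  (cumulative 1577.5 mi)
Delta→Echo: 297.5 mi  (cumulative 1874.9 mi)
Total route length ≈ 1875 mi.

1875 mi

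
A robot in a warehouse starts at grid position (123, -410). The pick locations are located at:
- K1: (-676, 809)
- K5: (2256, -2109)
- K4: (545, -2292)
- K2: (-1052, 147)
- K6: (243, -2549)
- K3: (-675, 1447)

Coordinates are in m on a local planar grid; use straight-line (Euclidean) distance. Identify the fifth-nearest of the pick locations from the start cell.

Distance to each, sorted:
K2: 1300.3 m
K1: 1457.5 m
K4: 1928.7 m
K3: 2021.2 m
K6: 2142.4 m
K5: 2727.0 m
The fifth-nearest is K6 at 2142.4 m.

K6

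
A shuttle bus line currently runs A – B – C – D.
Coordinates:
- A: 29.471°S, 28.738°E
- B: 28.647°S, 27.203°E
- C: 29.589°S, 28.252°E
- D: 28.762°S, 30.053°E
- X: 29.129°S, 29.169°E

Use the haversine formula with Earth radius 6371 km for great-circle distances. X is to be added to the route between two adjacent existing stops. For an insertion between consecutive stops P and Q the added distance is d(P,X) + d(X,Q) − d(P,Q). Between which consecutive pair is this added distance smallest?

between C and D

Added distance for inserting X between each consecutive pair:
A–B: 80.2 km
B–C: 155.2 km
C–D: 0.2 km
Smallest added distance is 0.2 km, inserting between C and D.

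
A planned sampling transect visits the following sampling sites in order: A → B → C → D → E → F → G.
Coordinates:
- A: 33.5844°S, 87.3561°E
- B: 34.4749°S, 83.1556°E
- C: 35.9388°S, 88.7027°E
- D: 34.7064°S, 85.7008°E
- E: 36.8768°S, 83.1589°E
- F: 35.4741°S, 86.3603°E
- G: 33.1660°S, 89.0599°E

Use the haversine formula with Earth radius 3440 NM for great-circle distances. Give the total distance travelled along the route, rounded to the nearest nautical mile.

Leg distances:
A→B: 215.7 NM  (cumulative 215.7 NM)
B→C: 285.9 NM  (cumulative 501.6 NM)
C→D: 164.6 NM  (cumulative 666.2 NM)
D→E: 179.7 NM  (cumulative 846.0 NM)
E→F: 176.5 NM  (cumulative 1022.5 NM)
F→G: 192.7 NM  (cumulative 1215.1 NM)
Total route length ≈ 1215 NM.

1215 NM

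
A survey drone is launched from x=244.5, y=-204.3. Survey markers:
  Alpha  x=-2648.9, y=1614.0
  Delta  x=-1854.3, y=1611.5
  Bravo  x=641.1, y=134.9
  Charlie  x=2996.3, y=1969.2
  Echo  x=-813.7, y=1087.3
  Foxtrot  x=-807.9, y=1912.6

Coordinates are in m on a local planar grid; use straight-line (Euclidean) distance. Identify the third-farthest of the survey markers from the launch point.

Distances from the launch point (x=244.5, y=-204.3):
Charlie: 3506.6 m
Alpha: 3417.3 m
Delta: 2775.3 m
Foxtrot: 2364.1 m
Echo: 1669.7 m
Bravo: 521.9 m
The third-farthest is Delta at 2775.3 m.

Delta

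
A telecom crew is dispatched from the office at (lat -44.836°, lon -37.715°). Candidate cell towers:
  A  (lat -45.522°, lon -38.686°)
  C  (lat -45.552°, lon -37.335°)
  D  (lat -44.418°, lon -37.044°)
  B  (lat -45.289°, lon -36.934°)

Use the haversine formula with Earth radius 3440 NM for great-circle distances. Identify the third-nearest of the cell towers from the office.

Distance to each, sorted:
D: 38.1 NM
B: 42.9 NM
C: 45.9 NM
A: 58.2 NM
The third-nearest is C at 45.9 NM.

C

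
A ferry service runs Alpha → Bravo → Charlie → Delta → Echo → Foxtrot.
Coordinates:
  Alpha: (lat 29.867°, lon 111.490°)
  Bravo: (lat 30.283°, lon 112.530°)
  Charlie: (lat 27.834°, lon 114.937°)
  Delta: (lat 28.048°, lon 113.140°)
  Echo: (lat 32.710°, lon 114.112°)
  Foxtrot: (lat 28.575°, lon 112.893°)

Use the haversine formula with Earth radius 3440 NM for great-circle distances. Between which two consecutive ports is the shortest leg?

Alpha–Bravo

Leg distances:
Alpha→Bravo: 59.5 NM
Bravo→Charlie: 193.8 NM
Charlie→Delta: 96.2 NM
Delta→Echo: 284.4 NM
Echo→Foxtrot: 256.1 NM
The shortest leg is Alpha–Bravo at 59.5 NM.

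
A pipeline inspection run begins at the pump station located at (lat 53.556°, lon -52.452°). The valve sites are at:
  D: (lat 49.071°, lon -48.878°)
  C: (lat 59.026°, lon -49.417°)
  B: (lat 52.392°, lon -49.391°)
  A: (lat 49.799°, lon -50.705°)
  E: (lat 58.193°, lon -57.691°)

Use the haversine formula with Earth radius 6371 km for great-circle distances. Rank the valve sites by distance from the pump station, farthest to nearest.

C, E, D, A, B

Distance from the pump station at (lat 53.556°, lon -52.452°) to each:
C (lat 59.026°, lon -49.417°): 636.3 km
E (lat 58.193°, lon -57.691°): 610.1 km
D (lat 49.071°, lon -48.878°): 557.0 km
A (lat 49.799°, lon -50.705°): 434.7 km
B (lat 52.392°, lon -49.391°): 242.4 km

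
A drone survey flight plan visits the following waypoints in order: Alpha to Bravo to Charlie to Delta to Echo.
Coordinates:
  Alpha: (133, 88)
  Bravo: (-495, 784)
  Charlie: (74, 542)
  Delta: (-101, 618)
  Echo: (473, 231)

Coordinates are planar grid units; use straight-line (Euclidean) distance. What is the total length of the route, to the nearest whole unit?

Leg distances:
Alpha→Bravo: 937.4  (cumulative 937.4)
Bravo→Charlie: 618.3  (cumulative 1555.8)
Charlie→Delta: 190.8  (cumulative 1746.6)
Delta→Echo: 692.3  (cumulative 2438.8)
Total route length ≈ 2439.

2439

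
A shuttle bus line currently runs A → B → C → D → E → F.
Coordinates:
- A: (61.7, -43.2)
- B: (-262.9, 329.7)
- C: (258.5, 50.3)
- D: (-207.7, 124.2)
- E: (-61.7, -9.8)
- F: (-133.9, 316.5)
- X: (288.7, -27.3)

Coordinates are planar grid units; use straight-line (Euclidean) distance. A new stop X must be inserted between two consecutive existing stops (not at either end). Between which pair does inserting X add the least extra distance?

between C and D

Added distance for inserting X between each consecutive pair:
A–B: 390.2
B–C: 148.8
C–D: 130.3
D–E: 671.7
E–F: 561.4
Smallest added distance is 130.3, inserting between C and D.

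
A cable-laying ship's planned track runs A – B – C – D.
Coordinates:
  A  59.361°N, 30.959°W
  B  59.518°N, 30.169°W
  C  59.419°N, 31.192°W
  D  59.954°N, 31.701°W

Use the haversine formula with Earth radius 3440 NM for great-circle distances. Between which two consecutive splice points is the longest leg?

Leg distances:
A→B: 25.9 NM
B→C: 31.8 NM
C→D: 35.6 NM
The longest leg is C–D at 35.6 NM.

C–D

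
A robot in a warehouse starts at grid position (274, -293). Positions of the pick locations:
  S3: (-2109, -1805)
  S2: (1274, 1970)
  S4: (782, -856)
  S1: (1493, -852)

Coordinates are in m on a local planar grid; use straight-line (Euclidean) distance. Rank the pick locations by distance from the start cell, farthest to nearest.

Distance from the start cell at (274, -293) to each:
S3 (-2109, -1805): 2822.2 m
S2 (1274, 1970): 2474.1 m
S1 (1493, -852): 1341.1 m
S4 (782, -856): 758.3 m

S3, S2, S1, S4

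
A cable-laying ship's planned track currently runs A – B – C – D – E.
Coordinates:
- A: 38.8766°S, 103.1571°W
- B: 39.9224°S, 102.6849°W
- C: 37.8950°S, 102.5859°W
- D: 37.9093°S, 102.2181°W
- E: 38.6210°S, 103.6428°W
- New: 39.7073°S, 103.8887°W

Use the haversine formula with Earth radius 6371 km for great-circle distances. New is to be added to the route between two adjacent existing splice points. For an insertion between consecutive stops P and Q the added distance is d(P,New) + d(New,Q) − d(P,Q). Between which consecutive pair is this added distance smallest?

between A and B

Added distance for inserting New between each consecutive pair:
A–B: 94.2 km
B–C: 110.9 km
C–D: 445.5 km
D–E: 222.0 km
Smallest added distance is 94.2 km, inserting between A and B.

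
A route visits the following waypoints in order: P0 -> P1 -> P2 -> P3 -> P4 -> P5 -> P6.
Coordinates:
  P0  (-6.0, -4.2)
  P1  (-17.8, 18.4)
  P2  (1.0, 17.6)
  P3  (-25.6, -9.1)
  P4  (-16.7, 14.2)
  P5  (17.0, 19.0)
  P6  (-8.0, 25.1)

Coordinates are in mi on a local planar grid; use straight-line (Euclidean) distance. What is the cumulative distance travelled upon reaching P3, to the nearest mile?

82 mi

Leg distances:
P0→P1: 25.5 mi  (cumulative 25.5 mi)
P1→P2: 18.8 mi  (cumulative 44.3 mi)
P2→P3: 37.7 mi  (cumulative 82.0 mi)
Cumulative distance at P3 ≈ 82 mi.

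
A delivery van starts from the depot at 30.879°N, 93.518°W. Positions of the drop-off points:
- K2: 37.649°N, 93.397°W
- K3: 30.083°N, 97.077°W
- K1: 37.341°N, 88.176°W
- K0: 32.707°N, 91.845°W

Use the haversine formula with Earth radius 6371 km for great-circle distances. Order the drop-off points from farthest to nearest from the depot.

Computing each great-circle distance from 30.879°N, 93.518°W:
K1 37.341°N, 88.176°W: 870.4 km
K2 37.649°N, 93.397°W: 752.9 km
K3 30.083°N, 97.077°W: 352.3 km
K0 32.707°N, 91.845°W: 257.5 km

K1, K2, K3, K0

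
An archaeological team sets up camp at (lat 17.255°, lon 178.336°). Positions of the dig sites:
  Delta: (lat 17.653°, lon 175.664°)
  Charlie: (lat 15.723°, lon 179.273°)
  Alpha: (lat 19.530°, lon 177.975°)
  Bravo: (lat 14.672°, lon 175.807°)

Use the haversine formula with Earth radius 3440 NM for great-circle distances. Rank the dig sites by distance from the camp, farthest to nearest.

Bravo, Delta, Alpha, Charlie

Distance from the camp at (lat 17.255°, lon 178.336°) to each:
Bravo (lat 14.672°, lon 175.807°): 213.0 NM
Delta (lat 17.653°, lon 175.664°): 154.9 NM
Alpha (lat 19.530°, lon 177.975°): 138.1 NM
Charlie (lat 15.723°, lon 179.273°): 106.6 NM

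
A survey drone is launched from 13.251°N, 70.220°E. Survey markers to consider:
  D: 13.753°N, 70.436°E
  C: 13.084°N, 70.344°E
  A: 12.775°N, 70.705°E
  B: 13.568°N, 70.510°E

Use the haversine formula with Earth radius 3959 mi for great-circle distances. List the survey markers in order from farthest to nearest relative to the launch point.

Distances from the launch point:
A 12.775°N, 70.705°E: 46.3 mi
D 13.753°N, 70.436°E: 37.6 mi
B 13.568°N, 70.510°E: 29.3 mi
C 13.084°N, 70.344°E: 14.2 mi

A, D, B, C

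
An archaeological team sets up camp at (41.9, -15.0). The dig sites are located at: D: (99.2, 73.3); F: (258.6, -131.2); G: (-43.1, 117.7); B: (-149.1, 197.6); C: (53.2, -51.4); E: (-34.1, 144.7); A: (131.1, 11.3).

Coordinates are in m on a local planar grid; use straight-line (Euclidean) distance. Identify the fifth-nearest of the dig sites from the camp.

E

Distance to each, sorted:
C: 38.1 m
A: 93.0 m
D: 105.3 m
G: 157.6 m
E: 176.9 m
F: 245.9 m
B: 285.8 m
The fifth-nearest is E at 176.9 m.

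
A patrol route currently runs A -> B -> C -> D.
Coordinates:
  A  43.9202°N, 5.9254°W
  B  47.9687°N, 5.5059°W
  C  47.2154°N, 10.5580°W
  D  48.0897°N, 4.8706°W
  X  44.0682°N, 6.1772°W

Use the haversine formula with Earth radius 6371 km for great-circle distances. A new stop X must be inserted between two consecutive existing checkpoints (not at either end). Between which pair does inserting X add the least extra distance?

Added distance for inserting X between each consecutive pair:
A–B: 11.5 km
B–C: 537.0 km
C–D: 509.7 km
Smallest added distance is 11.5 km, inserting between A and B.

between A and B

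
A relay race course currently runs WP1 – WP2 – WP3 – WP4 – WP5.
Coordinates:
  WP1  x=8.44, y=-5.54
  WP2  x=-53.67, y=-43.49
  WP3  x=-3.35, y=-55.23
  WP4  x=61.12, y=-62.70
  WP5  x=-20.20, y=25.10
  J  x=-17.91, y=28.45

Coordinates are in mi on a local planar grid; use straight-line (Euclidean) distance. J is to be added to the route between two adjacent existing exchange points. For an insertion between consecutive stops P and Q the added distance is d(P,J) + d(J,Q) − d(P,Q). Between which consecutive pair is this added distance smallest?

between WP4 and WP5

Added distance for inserting J between each consecutive pair:
WP1–WP2: 50.6 mi
WP2–WP3: 113.6 mi
WP3–WP4: 140.7 mi
WP4–WP5: 5.0 mi
Smallest added distance is 5.0 mi, inserting between WP4 and WP5.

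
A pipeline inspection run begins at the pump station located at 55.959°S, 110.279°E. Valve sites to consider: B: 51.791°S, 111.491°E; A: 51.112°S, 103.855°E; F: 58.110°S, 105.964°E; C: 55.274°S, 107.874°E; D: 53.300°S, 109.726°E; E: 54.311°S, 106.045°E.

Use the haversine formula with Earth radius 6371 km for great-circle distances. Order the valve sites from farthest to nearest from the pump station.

Distances from the pump station:
A 51.112°S, 103.855°E: 685.5 km
B 51.791°S, 111.491°E: 470.2 km
F 58.110°S, 105.964°E: 354.0 km
E 54.311°S, 106.045°E: 325.5 km
D 53.300°S, 109.726°E: 297.8 km
C 55.274°S, 107.874°E: 169.1 km

A, B, F, E, D, C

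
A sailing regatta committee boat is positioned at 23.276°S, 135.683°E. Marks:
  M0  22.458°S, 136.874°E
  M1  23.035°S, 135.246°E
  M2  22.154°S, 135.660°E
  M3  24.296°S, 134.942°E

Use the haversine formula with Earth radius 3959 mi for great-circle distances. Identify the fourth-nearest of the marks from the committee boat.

M0

Distances from the committee boat (23.276°S, 135.683°E):
M1: 32.4 mi
M2: 77.5 mi
M3: 84.6 mi
M0: 94.6 mi
The fourth-nearest is M0 at 94.6 mi.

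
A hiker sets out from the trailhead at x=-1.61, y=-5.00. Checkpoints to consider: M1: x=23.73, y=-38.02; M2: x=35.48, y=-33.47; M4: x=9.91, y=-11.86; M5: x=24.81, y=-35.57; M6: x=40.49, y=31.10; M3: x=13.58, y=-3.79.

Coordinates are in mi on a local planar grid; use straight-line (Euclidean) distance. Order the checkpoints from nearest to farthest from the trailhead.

M4, M3, M5, M1, M2, M6

Distance from the trailhead at x=-1.61, y=-5.00 to each:
M4 x=9.91, y=-11.86: 13.4 mi
M3 x=13.58, y=-3.79: 15.2 mi
M5 x=24.81, y=-35.57: 40.4 mi
M1 x=23.73, y=-38.02: 41.6 mi
M2 x=35.48, y=-33.47: 46.8 mi
M6 x=40.49, y=31.10: 55.5 mi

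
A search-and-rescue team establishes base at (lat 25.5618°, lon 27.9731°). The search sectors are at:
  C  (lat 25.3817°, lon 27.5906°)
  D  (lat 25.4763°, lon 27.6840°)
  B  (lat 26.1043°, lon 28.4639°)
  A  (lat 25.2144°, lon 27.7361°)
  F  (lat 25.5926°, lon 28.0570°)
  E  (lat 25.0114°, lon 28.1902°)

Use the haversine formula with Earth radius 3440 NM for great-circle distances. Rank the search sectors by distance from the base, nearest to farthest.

F, D, C, A, E, B

Distance from the base at (lat 25.5618°, lon 27.9731°) to each:
F (lat 25.5926°, lon 28.0570°): 4.9 NM
D (lat 25.4763°, lon 27.6840°): 16.5 NM
C (lat 25.3817°, lon 27.5906°): 23.4 NM
A (lat 25.2144°, lon 27.7361°): 24.5 NM
E (lat 25.0114°, lon 28.1902°): 35.1 NM
B (lat 26.1043°, lon 28.4639°): 42.0 NM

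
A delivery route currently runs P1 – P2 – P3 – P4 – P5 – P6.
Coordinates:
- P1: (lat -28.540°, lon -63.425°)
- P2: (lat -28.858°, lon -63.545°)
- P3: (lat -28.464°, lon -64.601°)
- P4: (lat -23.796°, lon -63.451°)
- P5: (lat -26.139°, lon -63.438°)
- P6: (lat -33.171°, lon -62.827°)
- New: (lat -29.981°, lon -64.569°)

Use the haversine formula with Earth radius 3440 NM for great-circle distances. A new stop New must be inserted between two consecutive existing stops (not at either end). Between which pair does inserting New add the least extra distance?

between P5 and P6

Added distance for inserting New between each consecutive pair:
P1–P2: 171.2 NM
P2–P3: 116.7 NM
P3–P4: 180.2 NM
P4–P5: 473.8 NM
P5–P6: 26.2 NM
Smallest added distance is 26.2 NM, inserting between P5 and P6.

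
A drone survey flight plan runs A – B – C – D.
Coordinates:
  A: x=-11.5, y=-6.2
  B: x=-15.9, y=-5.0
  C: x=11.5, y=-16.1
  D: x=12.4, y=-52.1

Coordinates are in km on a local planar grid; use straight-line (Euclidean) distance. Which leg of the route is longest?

C–D

Leg distances:
A→B: 4.6 km
B→C: 29.6 km
C→D: 36.0 km
The longest leg is C–D at 36.0 km.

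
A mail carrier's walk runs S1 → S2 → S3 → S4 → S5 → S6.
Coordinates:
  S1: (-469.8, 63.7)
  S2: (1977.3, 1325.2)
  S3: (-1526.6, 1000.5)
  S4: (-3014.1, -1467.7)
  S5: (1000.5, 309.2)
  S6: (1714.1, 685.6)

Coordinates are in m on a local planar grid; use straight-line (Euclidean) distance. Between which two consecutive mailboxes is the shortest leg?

S5–S6

Leg distances:
S1→S2: 2753.1 m
S2→S3: 3518.9 m
S3→S4: 2881.8 m
S4→S5: 4390.3 m
S5→S6: 806.8 m
The shortest leg is S5–S6 at 806.8 m.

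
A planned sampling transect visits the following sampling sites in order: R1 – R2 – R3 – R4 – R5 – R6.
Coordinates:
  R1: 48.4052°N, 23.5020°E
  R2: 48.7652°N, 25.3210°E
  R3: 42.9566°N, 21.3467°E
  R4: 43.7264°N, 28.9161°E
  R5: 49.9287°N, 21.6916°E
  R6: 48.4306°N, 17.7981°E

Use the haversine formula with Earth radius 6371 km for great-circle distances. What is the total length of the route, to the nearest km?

Leg distances:
R1→R2: 139.7 km  (cumulative 139.7 km)
R2→R3: 715.2 km  (cumulative 854.9 km)
R3→R4: 617.9 km  (cumulative 1472.7 km)
R4→R5: 881.0 km  (cumulative 2353.8 km)
R5→R6: 328.3 km  (cumulative 2682.1 km)
Total route length ≈ 2682 km.

2682 km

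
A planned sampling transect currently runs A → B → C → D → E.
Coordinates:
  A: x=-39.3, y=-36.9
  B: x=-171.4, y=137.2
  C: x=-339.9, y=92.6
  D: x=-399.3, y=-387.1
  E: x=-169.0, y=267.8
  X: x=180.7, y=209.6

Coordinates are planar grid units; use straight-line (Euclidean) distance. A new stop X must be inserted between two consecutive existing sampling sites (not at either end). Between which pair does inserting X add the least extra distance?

Added distance for inserting X between each consecutive pair:
A–B: 471.3
B–C: 718.7
C–D: 882.4
D–E: 492.4
Smallest added distance is 471.3, inserting between A and B.

between A and B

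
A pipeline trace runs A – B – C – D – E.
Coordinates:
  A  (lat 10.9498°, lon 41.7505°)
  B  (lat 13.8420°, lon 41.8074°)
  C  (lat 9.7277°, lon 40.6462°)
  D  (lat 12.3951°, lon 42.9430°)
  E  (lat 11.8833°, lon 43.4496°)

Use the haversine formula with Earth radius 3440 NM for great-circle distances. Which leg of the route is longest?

Leg distances:
A→B: 173.7 NM
B→C: 256.3 NM
C→D: 209.7 NM
D→E: 42.8 NM
The longest leg is B–C at 256.3 NM.

B–C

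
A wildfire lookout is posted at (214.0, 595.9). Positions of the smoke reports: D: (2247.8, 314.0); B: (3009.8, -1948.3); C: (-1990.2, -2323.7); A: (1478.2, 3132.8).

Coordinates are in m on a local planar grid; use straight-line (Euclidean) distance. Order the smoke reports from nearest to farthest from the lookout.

D, A, C, B

Distance from the lookout at (214.0, 595.9) to each:
D (2247.8, 314.0): 2053.2 m
A (1478.2, 3132.8): 2834.4 m
C (-1990.2, -2323.7): 3658.2 m
B (3009.8, -1948.3): 3780.1 m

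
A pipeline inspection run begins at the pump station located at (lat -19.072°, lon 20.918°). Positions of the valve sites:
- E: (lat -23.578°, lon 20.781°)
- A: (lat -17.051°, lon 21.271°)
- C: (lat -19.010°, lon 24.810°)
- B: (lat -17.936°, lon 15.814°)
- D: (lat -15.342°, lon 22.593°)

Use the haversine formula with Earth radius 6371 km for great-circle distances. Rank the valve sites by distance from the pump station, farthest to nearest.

Distance from the pump station at (lat -19.072°, lon 20.918°) to each:
B (lat -17.936°, lon 15.814°): 552.8 km
E (lat -23.578°, lon 20.781°): 501.2 km
D (lat -15.342°, lon 22.593°): 451.3 km
C (lat -19.010°, lon 24.810°): 409.1 km
A (lat -17.051°, lon 21.271°): 227.8 km

B, E, D, C, A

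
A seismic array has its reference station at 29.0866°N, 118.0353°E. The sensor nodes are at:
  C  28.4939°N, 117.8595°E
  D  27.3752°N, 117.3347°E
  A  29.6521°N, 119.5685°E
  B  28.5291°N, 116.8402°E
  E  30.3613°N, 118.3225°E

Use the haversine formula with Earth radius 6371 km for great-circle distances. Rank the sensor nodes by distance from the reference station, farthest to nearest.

D, A, E, B, C

Distance from the reference station at 29.0866°N, 118.0353°E to each:
D 27.3752°N, 117.3347°E: 202.3 km
A 29.6521°N, 119.5685°E: 161.3 km
E 30.3613°N, 118.3225°E: 144.4 km
B 28.5291°N, 116.8402°E: 131.9 km
C 28.4939°N, 117.8595°E: 68.1 km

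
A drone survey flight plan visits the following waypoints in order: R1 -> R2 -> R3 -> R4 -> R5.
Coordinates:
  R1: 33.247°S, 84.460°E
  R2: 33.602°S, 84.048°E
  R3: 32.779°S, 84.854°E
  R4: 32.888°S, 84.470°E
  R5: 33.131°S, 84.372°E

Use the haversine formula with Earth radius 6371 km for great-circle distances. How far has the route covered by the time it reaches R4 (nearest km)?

Leg distances:
R1→R2: 55.0 km  (cumulative 55.0 km)
R2→R3: 118.3 km  (cumulative 173.3 km)
R3→R4: 37.9 km  (cumulative 211.1 km)
Cumulative distance at R4 ≈ 211 km.

211 km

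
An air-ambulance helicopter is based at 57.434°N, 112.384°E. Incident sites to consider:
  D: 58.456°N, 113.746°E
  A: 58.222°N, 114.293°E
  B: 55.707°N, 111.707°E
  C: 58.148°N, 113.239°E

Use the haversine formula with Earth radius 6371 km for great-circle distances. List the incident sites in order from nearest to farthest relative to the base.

Distances from the base:
C 58.148°N, 113.239°E: 94.2 km
D 58.456°N, 113.746°E: 139.2 km
A 58.222°N, 114.293°E: 143.0 km
B 55.707°N, 111.707°E: 196.5 km

C, D, A, B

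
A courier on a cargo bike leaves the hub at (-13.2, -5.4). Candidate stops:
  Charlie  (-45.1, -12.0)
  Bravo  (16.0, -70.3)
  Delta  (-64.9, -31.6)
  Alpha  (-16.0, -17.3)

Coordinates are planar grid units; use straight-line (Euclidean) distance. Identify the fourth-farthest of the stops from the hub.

Distances from the hub ((-13.2, -5.4)):
Bravo: 71.2
Delta: 58.0
Charlie: 32.6
Alpha: 12.2
The fourth-farthest is Alpha at 12.2.

Alpha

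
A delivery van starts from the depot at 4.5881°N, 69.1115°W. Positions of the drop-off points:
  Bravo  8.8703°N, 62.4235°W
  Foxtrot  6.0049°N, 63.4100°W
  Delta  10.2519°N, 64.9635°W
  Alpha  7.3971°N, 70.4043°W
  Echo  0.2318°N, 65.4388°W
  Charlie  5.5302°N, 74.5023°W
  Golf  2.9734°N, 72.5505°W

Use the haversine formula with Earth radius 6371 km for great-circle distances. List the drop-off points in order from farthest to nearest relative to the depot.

Bravo, Delta, Foxtrot, Echo, Charlie, Golf, Alpha

Distance from the depot at 4.5881°N, 69.1115°W to each:
Bravo 8.8703°N, 62.4235°W: 878.6 km
Delta 10.2519°N, 64.9635°W: 778.2 km
Foxtrot 6.0049°N, 63.4100°W: 650.6 km
Echo 0.2318°N, 65.4388°W: 633.3 km
Charlie 5.5302°N, 74.5023°W: 606.2 km
Golf 2.9734°N, 72.5505°W: 421.7 km
Alpha 7.3971°N, 70.4043°W: 343.5 km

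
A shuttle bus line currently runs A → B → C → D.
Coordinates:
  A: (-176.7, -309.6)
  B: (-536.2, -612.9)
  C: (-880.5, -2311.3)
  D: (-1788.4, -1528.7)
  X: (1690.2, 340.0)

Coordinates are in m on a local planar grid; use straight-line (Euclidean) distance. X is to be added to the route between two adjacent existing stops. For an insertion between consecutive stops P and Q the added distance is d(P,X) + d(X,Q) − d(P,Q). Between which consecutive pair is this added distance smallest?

between A and B

Added distance for inserting X between each consecutive pair:
A–B: 3928.1 m
B–C: 4381.8 m
C–D: 6443.1 m
Smallest added distance is 3928.1 m, inserting between A and B.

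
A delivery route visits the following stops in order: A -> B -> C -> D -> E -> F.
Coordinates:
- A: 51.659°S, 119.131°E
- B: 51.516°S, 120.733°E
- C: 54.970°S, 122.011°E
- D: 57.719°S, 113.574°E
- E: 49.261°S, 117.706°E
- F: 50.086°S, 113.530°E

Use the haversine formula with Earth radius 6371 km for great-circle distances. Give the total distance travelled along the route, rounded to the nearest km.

2401 km

Leg distances:
A→B: 111.8 km  (cumulative 111.8 km)
B→C: 393.4 km  (cumulative 505.2 km)
C→D: 602.5 km  (cumulative 1107.7 km)
D→E: 978.9 km  (cumulative 2086.6 km)
E→F: 314.1 km  (cumulative 2400.8 km)
Total route length ≈ 2401 km.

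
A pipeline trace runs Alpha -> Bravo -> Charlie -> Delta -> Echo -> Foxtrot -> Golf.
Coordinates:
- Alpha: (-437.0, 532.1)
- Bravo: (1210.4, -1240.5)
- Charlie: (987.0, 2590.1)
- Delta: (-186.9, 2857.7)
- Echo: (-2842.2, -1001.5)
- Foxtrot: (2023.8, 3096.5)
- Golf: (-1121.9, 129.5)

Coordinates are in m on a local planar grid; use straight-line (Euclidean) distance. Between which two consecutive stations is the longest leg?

Leg distances:
Alpha→Bravo: 2419.9 m
Bravo→Charlie: 3837.1 m
Charlie→Delta: 1204.0 m
Delta→Echo: 4684.4 m
Echo→Foxtrot: 6361.7 m
Foxtrot→Golf: 4324.2 m
The longest leg is Echo–Foxtrot at 6361.7 m.

Echo–Foxtrot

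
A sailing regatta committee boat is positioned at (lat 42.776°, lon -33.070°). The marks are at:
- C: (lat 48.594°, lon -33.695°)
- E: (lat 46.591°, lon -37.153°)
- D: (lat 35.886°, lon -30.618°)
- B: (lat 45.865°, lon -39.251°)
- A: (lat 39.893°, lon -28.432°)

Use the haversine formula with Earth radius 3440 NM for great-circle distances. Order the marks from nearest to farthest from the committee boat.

Distance from the committee boat at (lat 42.776°, lon -33.070°) to each:
A (lat 39.893°, lon -28.432°): 271.4 NM
E (lat 46.591°, lon -37.153°): 287.7 NM
B (lat 45.865°, lon -39.251°): 323.7 NM
C (lat 48.594°, lon -33.695°): 350.3 NM
D (lat 35.886°, lon -30.618°): 429.0 NM

A, E, B, C, D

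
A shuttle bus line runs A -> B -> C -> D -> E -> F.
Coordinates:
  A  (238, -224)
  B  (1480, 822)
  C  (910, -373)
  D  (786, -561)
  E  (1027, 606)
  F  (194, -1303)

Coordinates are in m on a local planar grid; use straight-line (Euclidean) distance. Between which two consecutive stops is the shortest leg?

C–D

Leg distances:
A→B: 1623.8 m
B→C: 1324.0 m
C→D: 225.2 m
D→E: 1191.6 m
E→F: 2082.8 m
The shortest leg is C–D at 225.2 m.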